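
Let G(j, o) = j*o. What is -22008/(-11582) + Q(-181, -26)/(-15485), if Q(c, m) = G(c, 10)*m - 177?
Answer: -101102513/89673635 ≈ -1.1274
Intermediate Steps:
Q(c, m) = -177 + 10*c*m (Q(c, m) = (c*10)*m - 177 = (10*c)*m - 177 = 10*c*m - 177 = -177 + 10*c*m)
-22008/(-11582) + Q(-181, -26)/(-15485) = -22008/(-11582) + (-177 + 10*(-181)*(-26))/(-15485) = -22008*(-1/11582) + (-177 + 47060)*(-1/15485) = 11004/5791 + 46883*(-1/15485) = 11004/5791 - 46883/15485 = -101102513/89673635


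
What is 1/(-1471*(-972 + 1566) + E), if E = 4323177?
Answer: 1/3449403 ≈ 2.8991e-7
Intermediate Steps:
1/(-1471*(-972 + 1566) + E) = 1/(-1471*(-972 + 1566) + 4323177) = 1/(-1471*594 + 4323177) = 1/(-873774 + 4323177) = 1/3449403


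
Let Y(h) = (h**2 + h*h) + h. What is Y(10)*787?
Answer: 165270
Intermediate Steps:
Y(h) = h + 2*h**2 (Y(h) = (h**2 + h**2) + h = 2*h**2 + h = h + 2*h**2)
Y(10)*787 = (10*(1 + 2*10))*787 = (10*(1 + 20))*787 = (10*21)*787 = 210*787 = 165270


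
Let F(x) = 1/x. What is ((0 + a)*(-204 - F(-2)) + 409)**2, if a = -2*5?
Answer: 5973136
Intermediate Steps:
F(x) = 1/x
a = -10
((0 + a)*(-204 - F(-2)) + 409)**2 = ((0 - 10)*(-204 - 1/(-2)) + 409)**2 = (-10*(-204 - 1*(-1/2)) + 409)**2 = (-10*(-204 + 1/2) + 409)**2 = (-10*(-407/2) + 409)**2 = (2035 + 409)**2 = 2444**2 = 5973136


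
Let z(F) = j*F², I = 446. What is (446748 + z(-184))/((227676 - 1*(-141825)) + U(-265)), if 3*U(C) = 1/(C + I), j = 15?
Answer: 129585321/50159761 ≈ 2.5835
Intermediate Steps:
U(C) = 1/(3*(446 + C)) (U(C) = 1/(3*(C + 446)) = 1/(3*(446 + C)))
z(F) = 15*F²
(446748 + z(-184))/((227676 - 1*(-141825)) + U(-265)) = (446748 + 15*(-184)²)/((227676 - 1*(-141825)) + 1/(3*(446 - 265))) = (446748 + 15*33856)/((227676 + 141825) + (⅓)/181) = (446748 + 507840)/(369501 + (⅓)*(1/181)) = 954588/(369501 + 1/543) = 954588/(200639044/543) = 954588*(543/200639044) = 129585321/50159761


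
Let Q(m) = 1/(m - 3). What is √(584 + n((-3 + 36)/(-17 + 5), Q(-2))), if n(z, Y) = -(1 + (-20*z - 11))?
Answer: 7*√11 ≈ 23.216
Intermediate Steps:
Q(m) = 1/(-3 + m)
n(z, Y) = 10 + 20*z (n(z, Y) = -(1 + (-11 - 20*z)) = -(-10 - 20*z) = 10 + 20*z)
√(584 + n((-3 + 36)/(-17 + 5), Q(-2))) = √(584 + (10 + 20*((-3 + 36)/(-17 + 5)))) = √(584 + (10 + 20*(33/(-12)))) = √(584 + (10 + 20*(33*(-1/12)))) = √(584 + (10 + 20*(-11/4))) = √(584 + (10 - 55)) = √(584 - 45) = √539 = 7*√11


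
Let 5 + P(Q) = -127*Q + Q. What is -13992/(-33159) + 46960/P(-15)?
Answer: 105568104/4166981 ≈ 25.334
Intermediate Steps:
P(Q) = -5 - 126*Q (P(Q) = -5 + (-127*Q + Q) = -5 - 126*Q)
-13992/(-33159) + 46960/P(-15) = -13992/(-33159) + 46960/(-5 - 126*(-15)) = -13992*(-1/33159) + 46960/(-5 + 1890) = 4664/11053 + 46960/1885 = 4664/11053 + 46960*(1/1885) = 4664/11053 + 9392/377 = 105568104/4166981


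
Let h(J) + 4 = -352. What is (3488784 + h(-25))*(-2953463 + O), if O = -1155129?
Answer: -14332527373376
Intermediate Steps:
h(J) = -356 (h(J) = -4 - 352 = -356)
(3488784 + h(-25))*(-2953463 + O) = (3488784 - 356)*(-2953463 - 1155129) = 3488428*(-4108592) = -14332527373376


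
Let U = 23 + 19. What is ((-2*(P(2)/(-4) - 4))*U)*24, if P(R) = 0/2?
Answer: 8064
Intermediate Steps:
U = 42
P(R) = 0 (P(R) = 0*(1/2) = 0)
((-2*(P(2)/(-4) - 4))*U)*24 = (-2*(0/(-4) - 4)*42)*24 = (-2*(0*(-1/4) - 4)*42)*24 = (-2*(0 - 4)*42)*24 = (-2*(-4)*42)*24 = (8*42)*24 = 336*24 = 8064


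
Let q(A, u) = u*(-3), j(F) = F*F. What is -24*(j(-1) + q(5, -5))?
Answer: -384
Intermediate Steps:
j(F) = F²
q(A, u) = -3*u
-24*(j(-1) + q(5, -5)) = -24*((-1)² - 3*(-5)) = -24*(1 + 15) = -24*16 = -384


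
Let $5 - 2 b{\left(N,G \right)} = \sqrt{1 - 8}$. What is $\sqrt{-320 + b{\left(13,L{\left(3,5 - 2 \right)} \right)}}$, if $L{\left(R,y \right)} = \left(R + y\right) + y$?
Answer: $\frac{\sqrt{-1270 - 2 i \sqrt{7}}}{2} \approx 0.037121 - 17.819 i$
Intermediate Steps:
$L{\left(R,y \right)} = R + 2 y$
$b{\left(N,G \right)} = \frac{5}{2} - \frac{i \sqrt{7}}{2}$ ($b{\left(N,G \right)} = \frac{5}{2} - \frac{\sqrt{1 - 8}}{2} = \frac{5}{2} - \frac{\sqrt{-7}}{2} = \frac{5}{2} - \frac{i \sqrt{7}}{2}$)
$\sqrt{-320 + b{\left(13,L{\left(3,5 - 2 \right)} \right)}} = \sqrt{-320 + \left(\frac{5}{2} - \frac{i \sqrt{7}}{2}\right)} = \sqrt{- \frac{635}{2} - \frac{i \sqrt{7}}{2}}$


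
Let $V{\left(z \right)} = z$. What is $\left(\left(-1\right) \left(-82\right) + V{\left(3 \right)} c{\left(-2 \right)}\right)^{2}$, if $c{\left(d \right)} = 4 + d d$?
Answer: $11236$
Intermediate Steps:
$c{\left(d \right)} = 4 + d^{2}$
$\left(\left(-1\right) \left(-82\right) + V{\left(3 \right)} c{\left(-2 \right)}\right)^{2} = \left(\left(-1\right) \left(-82\right) + 3 \left(4 + \left(-2\right)^{2}\right)\right)^{2} = \left(82 + 3 \left(4 + 4\right)\right)^{2} = \left(82 + 3 \cdot 8\right)^{2} = \left(82 + 24\right)^{2} = 106^{2} = 11236$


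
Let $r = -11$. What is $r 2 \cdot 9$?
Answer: $-198$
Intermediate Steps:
$r 2 \cdot 9 = \left(-11\right) 2 \cdot 9 = \left(-22\right) 9 = -198$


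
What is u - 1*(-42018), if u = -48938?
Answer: -6920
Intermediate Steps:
u - 1*(-42018) = -48938 - 1*(-42018) = -48938 + 42018 = -6920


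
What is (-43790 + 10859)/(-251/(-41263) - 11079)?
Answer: 1358831853/457152526 ≈ 2.9724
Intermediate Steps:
(-43790 + 10859)/(-251/(-41263) - 11079) = -32931/(-251*(-1/41263) - 11079) = -32931/(251/41263 - 11079) = -32931/(-457152526/41263) = -32931*(-41263/457152526) = 1358831853/457152526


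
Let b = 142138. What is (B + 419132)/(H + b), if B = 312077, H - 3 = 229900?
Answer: 731209/372041 ≈ 1.9654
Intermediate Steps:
H = 229903 (H = 3 + 229900 = 229903)
(B + 419132)/(H + b) = (312077 + 419132)/(229903 + 142138) = 731209/372041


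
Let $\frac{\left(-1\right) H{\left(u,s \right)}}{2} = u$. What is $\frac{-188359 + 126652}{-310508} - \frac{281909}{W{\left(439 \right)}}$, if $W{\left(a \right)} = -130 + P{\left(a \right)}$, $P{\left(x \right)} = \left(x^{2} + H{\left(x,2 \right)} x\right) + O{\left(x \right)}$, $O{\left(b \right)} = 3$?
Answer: $\frac{24858767827}{14970211696} \approx 1.6605$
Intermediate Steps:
$H{\left(u,s \right)} = - 2 u$
$P{\left(x \right)} = 3 - x^{2}$ ($P{\left(x \right)} = \left(x^{2} + - 2 x x\right) + 3 = \left(x^{2} - 2 x^{2}\right) + 3 = - x^{2} + 3 = 3 - x^{2}$)
$W{\left(a \right)} = -127 - a^{2}$ ($W{\left(a \right)} = -130 - \left(-3 + a^{2}\right) = -127 - a^{2}$)
$\frac{-188359 + 126652}{-310508} - \frac{281909}{W{\left(439 \right)}} = \frac{-188359 + 126652}{-310508} - \frac{281909}{-127 - 439^{2}} = \left(-61707\right) \left(- \frac{1}{310508}\right) - \frac{281909}{-127 - 192721} = \frac{61707}{310508} - \frac{281909}{-127 - 192721} = \frac{61707}{310508} - \frac{281909}{-192848} = \frac{61707}{310508} - - \frac{281909}{192848} = \frac{61707}{310508} + \frac{281909}{192848} = \frac{24858767827}{14970211696}$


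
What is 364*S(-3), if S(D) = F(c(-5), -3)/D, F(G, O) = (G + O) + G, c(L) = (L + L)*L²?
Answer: 183092/3 ≈ 61031.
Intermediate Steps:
c(L) = 2*L³ (c(L) = (2*L)*L² = 2*L³)
F(G, O) = O + 2*G
S(D) = -503/D (S(D) = (-3 + 2*(2*(-5)³))/D = (-3 + 2*(2*(-125)))/D = (-3 + 2*(-250))/D = (-3 - 500)/D = -503/D)
364*S(-3) = 364*(-503/(-3)) = 364*(-503*(-⅓)) = 364*(503/3) = 183092/3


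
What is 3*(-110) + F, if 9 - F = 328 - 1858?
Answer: 1209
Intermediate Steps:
F = 1539 (F = 9 - (328 - 1858) = 9 - 1*(-1530) = 9 + 1530 = 1539)
3*(-110) + F = 3*(-110) + 1539 = -330 + 1539 = 1209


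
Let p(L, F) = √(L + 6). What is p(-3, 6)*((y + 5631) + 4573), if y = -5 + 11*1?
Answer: 10210*√3 ≈ 17684.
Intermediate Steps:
p(L, F) = √(6 + L)
y = 6 (y = -5 + 11 = 6)
p(-3, 6)*((y + 5631) + 4573) = √(6 - 3)*((6 + 5631) + 4573) = √3*(5637 + 4573) = √3*10210 = 10210*√3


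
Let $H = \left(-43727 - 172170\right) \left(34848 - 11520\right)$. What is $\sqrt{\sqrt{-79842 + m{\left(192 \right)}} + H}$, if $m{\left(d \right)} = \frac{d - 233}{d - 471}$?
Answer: $\frac{\sqrt{-43560214673184 + 93 i \sqrt{690552187}}}{93} \approx 0.0019908 + 70968.0 i$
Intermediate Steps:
$H = -5036445216$ ($H = \left(-215897\right) 23328 = -5036445216$)
$m{\left(d \right)} = \frac{-233 + d}{-471 + d}$
$\sqrt{\sqrt{-79842 + m{\left(192 \right)}} + H} = \sqrt{\sqrt{-79842 + \frac{-233 + 192}{-471 + 192}} - 5036445216} = \sqrt{\sqrt{-79842 + \frac{1}{-279} \left(-41\right)} - 5036445216} = \sqrt{\sqrt{-79842 - - \frac{41}{279}} - 5036445216} = \sqrt{\sqrt{-79842 + \frac{41}{279}} - 5036445216} = \sqrt{\sqrt{- \frac{22275877}{279}} - 5036445216} = \sqrt{\frac{i \sqrt{690552187}}{93} - 5036445216} = \sqrt{-5036445216 + \frac{i \sqrt{690552187}}{93}}$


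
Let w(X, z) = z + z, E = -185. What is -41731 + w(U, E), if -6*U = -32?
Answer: -42101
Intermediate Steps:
U = 16/3 (U = -⅙*(-32) = 16/3 ≈ 5.3333)
w(X, z) = 2*z
-41731 + w(U, E) = -41731 + 2*(-185) = -41731 - 370 = -42101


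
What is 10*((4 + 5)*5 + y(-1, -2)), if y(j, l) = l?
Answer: 430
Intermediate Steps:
10*((4 + 5)*5 + y(-1, -2)) = 10*((4 + 5)*5 - 2) = 10*(9*5 - 2) = 10*(45 - 2) = 10*43 = 430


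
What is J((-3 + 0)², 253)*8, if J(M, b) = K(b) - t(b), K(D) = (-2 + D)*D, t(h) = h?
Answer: 506000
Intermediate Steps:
K(D) = D*(-2 + D)
J(M, b) = -b + b*(-2 + b) (J(M, b) = b*(-2 + b) - b = -b + b*(-2 + b))
J((-3 + 0)², 253)*8 = (253*(-3 + 253))*8 = (253*250)*8 = 63250*8 = 506000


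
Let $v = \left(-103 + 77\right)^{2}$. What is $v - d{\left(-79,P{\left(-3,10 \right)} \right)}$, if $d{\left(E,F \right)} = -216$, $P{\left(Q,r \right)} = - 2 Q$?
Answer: $892$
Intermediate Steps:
$v = 676$ ($v = \left(-26\right)^{2} = 676$)
$v - d{\left(-79,P{\left(-3,10 \right)} \right)} = 676 - -216 = 676 + 216 = 892$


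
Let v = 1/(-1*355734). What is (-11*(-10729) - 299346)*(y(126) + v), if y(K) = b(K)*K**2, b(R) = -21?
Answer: 21505435268066455/355734 ≈ 6.0454e+10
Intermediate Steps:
v = -1/355734 (v = 1/(-355734) = -1/355734 ≈ -2.8111e-6)
y(K) = -21*K**2
(-11*(-10729) - 299346)*(y(126) + v) = (-11*(-10729) - 299346)*(-21*126**2 - 1/355734) = (118019 - 299346)*(-21*15876 - 1/355734) = -181327*(-333396 - 1/355734) = -181327*(-118600292665/355734) = 21505435268066455/355734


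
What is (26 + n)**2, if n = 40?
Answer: 4356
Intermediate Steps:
(26 + n)**2 = (26 + 40)**2 = 66**2 = 4356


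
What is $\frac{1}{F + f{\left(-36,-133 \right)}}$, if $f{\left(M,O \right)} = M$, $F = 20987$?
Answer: $\frac{1}{20951} \approx 4.773 \cdot 10^{-5}$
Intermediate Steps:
$\frac{1}{F + f{\left(-36,-133 \right)}} = \frac{1}{20987 - 36} = \frac{1}{20951}$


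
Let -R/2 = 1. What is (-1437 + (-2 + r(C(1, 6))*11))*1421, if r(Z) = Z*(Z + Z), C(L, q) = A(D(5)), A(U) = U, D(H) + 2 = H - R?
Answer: -1263269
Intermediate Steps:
R = -2 (R = -2*1 = -2)
D(H) = H (D(H) = -2 + (H - 1*(-2)) = -2 + (H + 2) = -2 + (2 + H) = H)
C(L, q) = 5
r(Z) = 2*Z² (r(Z) = Z*(2*Z) = 2*Z²)
(-1437 + (-2 + r(C(1, 6))*11))*1421 = (-1437 + (-2 + (2*5²)*11))*1421 = (-1437 + (-2 + (2*25)*11))*1421 = (-1437 + (-2 + 50*11))*1421 = (-1437 + (-2 + 550))*1421 = (-1437 + 548)*1421 = -889*1421 = -1263269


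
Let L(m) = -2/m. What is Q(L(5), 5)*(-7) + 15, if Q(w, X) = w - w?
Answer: 15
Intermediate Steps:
Q(w, X) = 0
Q(L(5), 5)*(-7) + 15 = 0*(-7) + 15 = 0 + 15 = 15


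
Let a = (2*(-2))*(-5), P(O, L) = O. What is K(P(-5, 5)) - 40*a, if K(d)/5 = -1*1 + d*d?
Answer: -680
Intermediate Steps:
K(d) = -5 + 5*d² (K(d) = 5*(-1*1 + d*d) = 5*(-1 + d²) = -5 + 5*d²)
a = 20 (a = -4*(-5) = 20)
K(P(-5, 5)) - 40*a = (-5 + 5*(-5)²) - 40*20 = (-5 + 5*25) - 800 = (-5 + 125) - 800 = 120 - 800 = -680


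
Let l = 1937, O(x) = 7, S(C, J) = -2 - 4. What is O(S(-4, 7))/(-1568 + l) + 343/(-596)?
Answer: -122395/219924 ≈ -0.55653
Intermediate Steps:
S(C, J) = -6
O(S(-4, 7))/(-1568 + l) + 343/(-596) = 7/(-1568 + 1937) + 343/(-596) = 7/369 + 343*(-1/596) = 7*(1/369) - 343/596 = 7/369 - 343/596 = -122395/219924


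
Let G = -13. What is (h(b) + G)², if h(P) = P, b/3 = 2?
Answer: 49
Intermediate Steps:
b = 6 (b = 3*2 = 6)
(h(b) + G)² = (6 - 13)² = (-7)² = 49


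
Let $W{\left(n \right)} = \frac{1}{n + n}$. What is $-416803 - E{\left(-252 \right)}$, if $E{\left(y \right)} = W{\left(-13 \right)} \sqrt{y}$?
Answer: $-416803 + \frac{3 i \sqrt{7}}{13} \approx -4.168 \cdot 10^{5} + 0.61056 i$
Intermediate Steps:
$W{\left(n \right)} = \frac{1}{2 n}$
$E{\left(y \right)} = - \frac{\sqrt{y}}{26}$ ($E{\left(y \right)} = \frac{1}{2 \left(-13\right)} \sqrt{y} = \frac{1}{2} \left(- \frac{1}{13}\right) \sqrt{y} = - \frac{\sqrt{y}}{26}$)
$-416803 - E{\left(-252 \right)} = -416803 - - \frac{\sqrt{-252}}{26} = -416803 - - \frac{6 i \sqrt{7}}{26} = -416803 - - \frac{3 i \sqrt{7}}{13} = -416803 + \frac{3 i \sqrt{7}}{13}$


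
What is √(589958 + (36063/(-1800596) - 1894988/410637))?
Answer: √80631810286551129816599326581/369695669826 ≈ 768.08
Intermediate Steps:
√(589958 + (36063/(-1800596) - 1894988/410637)) = √(589958 + (36063*(-1/1800596) - 1894988*1/410637)) = √(589958 + (-36063/1800596 - 1894988/410637)) = √(589958 - 3426916614979/739391339652) = √(436206409041799637/739391339652) = √80631810286551129816599326581/369695669826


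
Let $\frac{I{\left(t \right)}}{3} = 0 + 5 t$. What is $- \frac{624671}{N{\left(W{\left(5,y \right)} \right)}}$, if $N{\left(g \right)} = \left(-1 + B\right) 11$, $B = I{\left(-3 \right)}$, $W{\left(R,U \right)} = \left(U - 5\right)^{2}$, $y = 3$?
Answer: $\frac{624671}{506} \approx 1234.5$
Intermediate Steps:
$I{\left(t \right)} = 15 t$ ($I{\left(t \right)} = 3 \left(0 + 5 t\right) = 3 \cdot 5 t = 15 t$)
$W{\left(R,U \right)} = \left(-5 + U\right)^{2}$
$B = -45$ ($B = 15 \left(-3\right) = -45$)
$N{\left(g \right)} = -506$ ($N{\left(g \right)} = \left(-1 - 45\right) 11 = \left(-46\right) 11 = -506$)
$- \frac{624671}{N{\left(W{\left(5,y \right)} \right)}} = - \frac{624671}{-506} = \left(-624671\right) \left(- \frac{1}{506}\right) = \frac{624671}{506}$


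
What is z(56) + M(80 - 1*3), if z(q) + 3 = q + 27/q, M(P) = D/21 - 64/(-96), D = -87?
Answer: 8401/168 ≈ 50.006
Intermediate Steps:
M(P) = -73/21 (M(P) = -87/21 - 64/(-96) = -87*1/21 - 64*(-1/96) = -29/7 + 2/3 = -73/21)
z(q) = -3 + q + 27/q (z(q) = -3 + (q + 27/q) = -3 + q + 27/q)
z(56) + M(80 - 1*3) = (-3 + 56 + 27/56) - 73/21 = 2995/56 - 73/21 = 8401/168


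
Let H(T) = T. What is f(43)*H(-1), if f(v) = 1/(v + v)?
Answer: -1/86 ≈ -0.011628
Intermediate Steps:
f(v) = 1/(2*v)
f(43)*H(-1) = ((1/2)/43)*(-1) = ((1/2)*(1/43))*(-1) = (1/86)*(-1) = -1/86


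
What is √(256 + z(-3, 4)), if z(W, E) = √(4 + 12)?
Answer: 2*√65 ≈ 16.125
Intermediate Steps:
z(W, E) = 4 (z(W, E) = √16 = 4)
√(256 + z(-3, 4)) = √(256 + 4) = √260 = 2*√65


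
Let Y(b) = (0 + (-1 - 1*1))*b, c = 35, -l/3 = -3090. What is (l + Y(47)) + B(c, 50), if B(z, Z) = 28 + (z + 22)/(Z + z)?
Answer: 782397/85 ≈ 9204.7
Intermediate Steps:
l = 9270 (l = -3*(-3090) = 9270)
B(z, Z) = 28 + (22 + z)/(Z + z)
Y(b) = -2*b (Y(b) = (0 + (-1 - 1))*b = (0 - 2)*b = -2*b)
(l + Y(47)) + B(c, 50) = (9270 - 2*47) + (22 + 28*50 + 29*35)/(50 + 35) = (9270 - 94) + (22 + 1400 + 1015)/85 = 9176 + (1/85)*2437 = 9176 + 2437/85 = 782397/85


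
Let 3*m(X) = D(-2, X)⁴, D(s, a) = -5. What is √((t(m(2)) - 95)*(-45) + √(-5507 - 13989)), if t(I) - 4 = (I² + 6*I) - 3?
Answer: √(-2005145 + 2*I*√4874) ≈ 0.049 + 1416.0*I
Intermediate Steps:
m(X) = 625/3 (m(X) = (⅓)*(-5)⁴ = (⅓)*625 = 625/3)
t(I) = 1 + I² + 6*I (t(I) = 4 + ((I² + 6*I) - 3) = 4 + (-3 + I² + 6*I) = 1 + I² + 6*I)
√((t(m(2)) - 95)*(-45) + √(-5507 - 13989)) = √(((1 + (625/3)² + 6*(625/3)) - 95)*(-45) + √(-5507 - 13989)) = √(((1 + 390625/9 + 1250) - 95)*(-45) + √(-19496)) = √((401884/9 - 95)*(-45) + 2*I*√4874) = √((401029/9)*(-45) + 2*I*√4874) = √(-2005145 + 2*I*√4874)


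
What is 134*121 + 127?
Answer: 16341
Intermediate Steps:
134*121 + 127 = 16214 + 127 = 16341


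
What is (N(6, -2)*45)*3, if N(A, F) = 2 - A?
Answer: -540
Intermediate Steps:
(N(6, -2)*45)*3 = ((2 - 1*6)*45)*3 = ((2 - 6)*45)*3 = -4*45*3 = -180*3 = -540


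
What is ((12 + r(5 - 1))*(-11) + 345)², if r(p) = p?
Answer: 28561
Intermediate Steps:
((12 + r(5 - 1))*(-11) + 345)² = ((12 + (5 - 1))*(-11) + 345)² = ((12 + 4)*(-11) + 345)² = (16*(-11) + 345)² = (-176 + 345)² = 169² = 28561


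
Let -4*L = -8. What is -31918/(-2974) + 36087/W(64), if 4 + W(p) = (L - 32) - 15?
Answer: -52879378/72863 ≈ -725.74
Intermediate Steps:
L = 2 (L = -1/4*(-8) = 2)
W(p) = -49 (W(p) = -4 + ((2 - 32) - 15) = -4 + (-30 - 15) = -4 - 45 = -49)
-31918/(-2974) + 36087/W(64) = -31918/(-2974) + 36087/(-49) = -31918*(-1/2974) + 36087*(-1/49) = 15959/1487 - 36087/49 = -52879378/72863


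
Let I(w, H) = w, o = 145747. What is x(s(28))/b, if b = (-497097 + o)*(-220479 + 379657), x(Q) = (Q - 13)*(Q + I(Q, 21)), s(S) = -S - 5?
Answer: -759/13981797575 ≈ -5.4285e-8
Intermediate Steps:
s(S) = -5 - S
x(Q) = 2*Q*(-13 + Q) (x(Q) = (Q - 13)*(Q + Q) = (-13 + Q)*(2*Q) = 2*Q*(-13 + Q))
b = -55927190300 (b = (-497097 + 145747)*(-220479 + 379657) = -351350*159178 = -55927190300)
x(s(28))/b = (2*(-5 - 1*28)*(-13 + (-5 - 1*28)))/(-55927190300) = (2*(-5 - 28)*(-13 + (-5 - 28)))*(-1/55927190300) = (2*(-33)*(-13 - 33))*(-1/55927190300) = (2*(-33)*(-46))*(-1/55927190300) = 3036*(-1/55927190300) = -759/13981797575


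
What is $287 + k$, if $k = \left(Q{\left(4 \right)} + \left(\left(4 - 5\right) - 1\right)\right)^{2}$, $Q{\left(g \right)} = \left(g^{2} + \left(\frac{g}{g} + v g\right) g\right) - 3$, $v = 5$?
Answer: $9312$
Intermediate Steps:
$Q{\left(g \right)} = -3 + g^{2} + g \left(1 + 5 g\right)$ ($Q{\left(g \right)} = \left(g^{2} + \left(\frac{g}{g} + 5 g\right) g\right) - 3 = \left(g^{2} + \left(1 + 5 g\right) g\right) - 3 = \left(g^{2} + g \left(1 + 5 g\right)\right) - 3 = -3 + g^{2} + g \left(1 + 5 g\right)$)
$k = 9025$ ($k = \left(\left(-3 + 4 + 6 \cdot 4^{2}\right) + \left(\left(4 - 5\right) - 1\right)\right)^{2} = \left(\left(-3 + 4 + 6 \cdot 16\right) - 2\right)^{2} = \left(\left(-3 + 4 + 96\right) - 2\right)^{2} = \left(97 - 2\right)^{2} = 95^{2} = 9025$)
$287 + k = 287 + 9025 = 9312$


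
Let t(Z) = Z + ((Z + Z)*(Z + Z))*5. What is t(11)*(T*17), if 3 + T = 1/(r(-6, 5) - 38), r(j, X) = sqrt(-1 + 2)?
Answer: -4628624/37 ≈ -1.2510e+5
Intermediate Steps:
t(Z) = Z + 20*Z**2 (t(Z) = Z + ((2*Z)*(2*Z))*5 = Z + (4*Z**2)*5 = Z + 20*Z**2)
r(j, X) = 1 (r(j, X) = sqrt(1) = 1)
T = -112/37 (T = -3 + 1/(1 - 38) = -3 + 1/(-37) = -3 - 1/37 = -112/37 ≈ -3.0270)
t(11)*(T*17) = (11*(1 + 20*11))*(-112/37*17) = (11*(1 + 220))*(-1904/37) = (11*221)*(-1904/37) = 2431*(-1904/37) = -4628624/37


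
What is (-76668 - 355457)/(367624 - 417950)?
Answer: 432125/50326 ≈ 8.5865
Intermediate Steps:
(-76668 - 355457)/(367624 - 417950) = -432125/(-50326) = -432125*(-1/50326) = 432125/50326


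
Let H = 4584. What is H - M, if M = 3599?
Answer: 985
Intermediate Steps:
H - M = 4584 - 1*3599 = 4584 - 3599 = 985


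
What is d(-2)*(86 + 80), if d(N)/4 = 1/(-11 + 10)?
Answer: -664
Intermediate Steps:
d(N) = -4 (d(N) = 4/(-11 + 10) = 4/(-1) = 4*(-1) = -4)
d(-2)*(86 + 80) = -4*(86 + 80) = -4*166 = -664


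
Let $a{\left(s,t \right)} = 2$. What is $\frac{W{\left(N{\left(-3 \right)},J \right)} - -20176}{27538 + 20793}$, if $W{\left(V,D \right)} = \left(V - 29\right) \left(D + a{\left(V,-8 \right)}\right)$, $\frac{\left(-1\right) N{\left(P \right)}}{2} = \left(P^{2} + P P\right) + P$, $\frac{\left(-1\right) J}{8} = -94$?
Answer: $- \frac{1430}{2843} \approx -0.50299$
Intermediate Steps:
$J = 752$ ($J = \left(-8\right) \left(-94\right) = 752$)
$N{\left(P \right)} = - 4 P^{2} - 2 P$ ($N{\left(P \right)} = - 2 \left(\left(P^{2} + P P\right) + P\right) = - 2 \left(\left(P^{2} + P^{2}\right) + P\right) = - 2 \left(2 P^{2} + P\right) = - 2 \left(P + 2 P^{2}\right) = - 4 P^{2} - 2 P$)
$W{\left(V,D \right)} = \left(-29 + V\right) \left(2 + D\right)$ ($W{\left(V,D \right)} = \left(V - 29\right) \left(D + 2\right) = \left(-29 + V\right) \left(2 + D\right)$)
$\frac{W{\left(N{\left(-3 \right)},J \right)} - -20176}{27538 + 20793} = \frac{\left(-58 - 21808 + 2 \left(\left(-2\right) \left(-3\right) \left(1 + 2 \left(-3\right)\right)\right) + 752 \left(\left(-2\right) \left(-3\right) \left(1 + 2 \left(-3\right)\right)\right)\right) - -20176}{27538 + 20793} = \frac{\left(-58 - 21808 + 2 \left(\left(-2\right) \left(-3\right) \left(1 - 6\right)\right) + 752 \left(\left(-2\right) \left(-3\right) \left(1 - 6\right)\right)\right) + \left(-693 + 20869\right)}{48331} = \left(\left(-58 - 21808 + 2 \left(\left(-2\right) \left(-3\right) \left(-5\right)\right) + 752 \left(\left(-2\right) \left(-3\right) \left(-5\right)\right)\right) + 20176\right) \frac{1}{48331} = \left(\left(-58 - 21808 + 2 \left(-30\right) + 752 \left(-30\right)\right) + 20176\right) \frac{1}{48331} = \left(\left(-58 - 21808 - 60 - 22560\right) + 20176\right) \frac{1}{48331} = \left(-44486 + 20176\right) \frac{1}{48331} = \left(-24310\right) \frac{1}{48331} = - \frac{1430}{2843}$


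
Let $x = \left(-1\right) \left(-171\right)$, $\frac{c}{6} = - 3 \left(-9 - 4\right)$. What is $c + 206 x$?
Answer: $35460$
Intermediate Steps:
$c = 234$ ($c = 6 \left(- 3 \left(-9 - 4\right)\right) = 6 \left(\left(-3\right) \left(-13\right)\right) = 6 \cdot 39 = 234$)
$x = 171$
$c + 206 x = 234 + 206 \cdot 171 = 234 + 35226 = 35460$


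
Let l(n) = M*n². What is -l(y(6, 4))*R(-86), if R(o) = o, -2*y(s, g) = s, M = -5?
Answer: -3870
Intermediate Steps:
y(s, g) = -s/2
l(n) = -5*n²
-l(y(6, 4))*R(-86) = -(-5*(-½*6)²)*(-86) = -(-5*(-3)²)*(-86) = -(-5*9)*(-86) = -(-45)*(-86) = -1*3870 = -3870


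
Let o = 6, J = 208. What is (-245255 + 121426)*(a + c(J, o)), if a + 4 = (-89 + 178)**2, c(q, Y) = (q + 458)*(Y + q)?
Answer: -18628958589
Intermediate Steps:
c(q, Y) = (458 + q)*(Y + q)
a = 7917 (a = -4 + (-89 + 178)**2 = -4 + 89**2 = -4 + 7921 = 7917)
(-245255 + 121426)*(a + c(J, o)) = (-245255 + 121426)*(7917 + (208**2 + 458*6 + 458*208 + 6*208)) = -123829*(7917 + (43264 + 2748 + 95264 + 1248)) = -123829*(7917 + 142524) = -123829*150441 = -18628958589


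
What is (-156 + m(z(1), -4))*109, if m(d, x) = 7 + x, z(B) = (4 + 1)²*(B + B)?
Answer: -16677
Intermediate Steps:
z(B) = 50*B (z(B) = 5²*(2*B) = 25*(2*B) = 50*B)
(-156 + m(z(1), -4))*109 = (-156 + (7 - 4))*109 = (-156 + 3)*109 = -153*109 = -16677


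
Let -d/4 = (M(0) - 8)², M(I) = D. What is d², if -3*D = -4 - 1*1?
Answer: 2085136/81 ≈ 25742.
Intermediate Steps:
D = 5/3 (D = -(-4 - 1*1)/3 = -(-4 - 1)/3 = -⅓*(-5) = 5/3 ≈ 1.6667)
M(I) = 5/3
d = -1444/9 (d = -4*(5/3 - 8)² = -4*(-19/3)² = -4*361/9 = -1444/9 ≈ -160.44)
d² = (-1444/9)² = 2085136/81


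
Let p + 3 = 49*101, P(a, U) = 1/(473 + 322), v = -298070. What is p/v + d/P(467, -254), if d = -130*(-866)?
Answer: 13338796436027/149035 ≈ 8.9501e+7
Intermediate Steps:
P(a, U) = 1/795
d = 112580
p = 4946 (p = -3 + 49*101 = -3 + 4949 = 4946)
p/v + d/P(467, -254) = 4946/(-298070) + 112580/(1/795) = 4946*(-1/298070) + 112580*795 = -2473/149035 + 89501100 = 13338796436027/149035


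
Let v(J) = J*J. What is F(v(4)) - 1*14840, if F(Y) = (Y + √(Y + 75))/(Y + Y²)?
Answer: -252279/17 + √91/272 ≈ -14840.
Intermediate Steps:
v(J) = J²
F(Y) = (Y + √(75 + Y))/(Y + Y²)
F(v(4)) - 1*14840 = (4² + √(75 + 4²))/((4²)*(1 + 4²)) - 1*14840 = (16 + √(75 + 16))/(16*(1 + 16)) - 14840 = (1/16)*(16 + √91)/17 - 14840 = (1/16)*(1/17)*(16 + √91) - 14840 = (1/17 + √91/272) - 14840 = -252279/17 + √91/272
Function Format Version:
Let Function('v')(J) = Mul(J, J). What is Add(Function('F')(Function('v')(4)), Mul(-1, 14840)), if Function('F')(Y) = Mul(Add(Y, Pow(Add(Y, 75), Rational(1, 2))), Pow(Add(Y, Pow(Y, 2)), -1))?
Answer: Add(Rational(-252279, 17), Mul(Rational(1, 272), Pow(91, Rational(1, 2)))) ≈ -14840.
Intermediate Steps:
Function('v')(J) = Pow(J, 2)
Function('F')(Y) = Mul(Pow(Add(Y, Pow(Y, 2)), -1), Add(Y, Pow(Add(75, Y), Rational(1, 2)))) (Function('F')(Y) = Mul(Add(Y, Pow(Add(75, Y), Rational(1, 2))), Pow(Add(Y, Pow(Y, 2)), -1)) = Mul(Pow(Add(Y, Pow(Y, 2)), -1), Add(Y, Pow(Add(75, Y), Rational(1, 2)))))
Add(Function('F')(Function('v')(4)), Mul(-1, 14840)) = Add(Mul(Pow(Pow(4, 2), -1), Pow(Add(1, Pow(4, 2)), -1), Add(Pow(4, 2), Pow(Add(75, Pow(4, 2)), Rational(1, 2)))), Mul(-1, 14840)) = Add(Mul(Pow(16, -1), Pow(Add(1, 16), -1), Add(16, Pow(Add(75, 16), Rational(1, 2)))), -14840) = Add(Mul(Rational(1, 16), Pow(17, -1), Add(16, Pow(91, Rational(1, 2)))), -14840) = Add(Mul(Rational(1, 16), Rational(1, 17), Add(16, Pow(91, Rational(1, 2)))), -14840) = Add(Add(Rational(1, 17), Mul(Rational(1, 272), Pow(91, Rational(1, 2)))), -14840) = Add(Rational(-252279, 17), Mul(Rational(1, 272), Pow(91, Rational(1, 2))))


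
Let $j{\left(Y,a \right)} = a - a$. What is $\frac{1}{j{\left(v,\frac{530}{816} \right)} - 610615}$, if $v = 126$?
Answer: $- \frac{1}{610615} \approx -1.6377 \cdot 10^{-6}$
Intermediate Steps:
$j{\left(Y,a \right)} = 0$
$\frac{1}{j{\left(v,\frac{530}{816} \right)} - 610615} = \frac{1}{0 - 610615} = \frac{1}{-610615} = - \frac{1}{610615}$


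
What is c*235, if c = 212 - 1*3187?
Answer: -699125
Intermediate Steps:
c = -2975 (c = 212 - 3187 = -2975)
c*235 = -2975*235 = -699125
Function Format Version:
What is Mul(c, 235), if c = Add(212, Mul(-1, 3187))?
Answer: -699125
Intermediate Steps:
c = -2975 (c = Add(212, -3187) = -2975)
Mul(c, 235) = Mul(-2975, 235) = -699125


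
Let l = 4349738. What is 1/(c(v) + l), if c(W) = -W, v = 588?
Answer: 1/4349150 ≈ 2.2993e-7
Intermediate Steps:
1/(c(v) + l) = 1/(-1*588 + 4349738) = 1/(-588 + 4349738) = 1/4349150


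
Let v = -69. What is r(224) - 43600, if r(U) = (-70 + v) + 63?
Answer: -43676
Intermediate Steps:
r(U) = -76 (r(U) = (-70 - 69) + 63 = -139 + 63 = -76)
r(224) - 43600 = -76 - 43600 = -43676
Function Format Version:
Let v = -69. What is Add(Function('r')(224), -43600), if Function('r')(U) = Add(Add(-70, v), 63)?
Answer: -43676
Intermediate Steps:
Function('r')(U) = -76 (Function('r')(U) = Add(Add(-70, -69), 63) = Add(-139, 63) = -76)
Add(Function('r')(224), -43600) = Add(-76, -43600) = -43676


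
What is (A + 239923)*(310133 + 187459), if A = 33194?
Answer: 135900834264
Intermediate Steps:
(A + 239923)*(310133 + 187459) = (33194 + 239923)*(310133 + 187459) = 273117*497592 = 135900834264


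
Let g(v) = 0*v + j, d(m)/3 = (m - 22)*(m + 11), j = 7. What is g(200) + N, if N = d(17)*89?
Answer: -37373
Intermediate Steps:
d(m) = 3*(-22 + m)*(11 + m) (d(m) = 3*((m - 22)*(m + 11)) = 3*((-22 + m)*(11 + m)) = 3*(-22 + m)*(11 + m))
g(v) = 7 (g(v) = 0*v + 7 = 0 + 7 = 7)
N = -37380 (N = (-726 - 33*17 + 3*17²)*89 = (-726 - 561 + 3*289)*89 = (-726 - 561 + 867)*89 = -420*89 = -37380)
g(200) + N = 7 - 37380 = -37373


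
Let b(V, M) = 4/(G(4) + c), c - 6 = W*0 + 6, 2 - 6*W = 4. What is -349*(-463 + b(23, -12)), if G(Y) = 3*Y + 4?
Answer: 1130760/7 ≈ 1.6154e+5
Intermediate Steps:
W = -⅓ (W = ⅓ - ⅙*4 = ⅓ - ⅔ = -⅓ ≈ -0.33333)
G(Y) = 4 + 3*Y
c = 12 (c = 6 + (-⅓*0 + 6) = 6 + (0 + 6) = 6 + 6 = 12)
b(V, M) = ⅐ (b(V, M) = 4/((4 + 3*4) + 12) = 4/((4 + 12) + 12) = 4/(16 + 12) = 4/28 = (1/28)*4 = ⅐)
-349*(-463 + b(23, -12)) = -349*(-463 + ⅐) = -349*(-3240/7) = 1130760/7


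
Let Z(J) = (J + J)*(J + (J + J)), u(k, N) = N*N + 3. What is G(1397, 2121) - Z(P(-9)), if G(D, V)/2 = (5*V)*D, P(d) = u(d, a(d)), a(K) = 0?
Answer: 29630316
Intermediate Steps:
u(k, N) = 3 + N² (u(k, N) = N² + 3 = 3 + N²)
P(d) = 3 (P(d) = 3 + 0² = 3 + 0 = 3)
Z(J) = 6*J² (Z(J) = (2*J)*(J + 2*J) = (2*J)*(3*J) = 6*J²)
G(D, V) = 10*D*V (G(D, V) = 2*((5*V)*D) = 2*(5*D*V) = 10*D*V)
G(1397, 2121) - Z(P(-9)) = 10*1397*2121 - 6*3² = 29630370 - 6*9 = 29630370 - 1*54 = 29630370 - 54 = 29630316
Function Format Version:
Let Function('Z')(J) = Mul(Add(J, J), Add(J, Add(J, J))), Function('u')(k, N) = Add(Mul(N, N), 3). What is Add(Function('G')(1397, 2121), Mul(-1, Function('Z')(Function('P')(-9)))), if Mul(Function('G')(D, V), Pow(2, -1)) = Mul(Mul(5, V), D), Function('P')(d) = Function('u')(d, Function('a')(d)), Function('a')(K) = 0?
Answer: 29630316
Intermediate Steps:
Function('u')(k, N) = Add(3, Pow(N, 2)) (Function('u')(k, N) = Add(Pow(N, 2), 3) = Add(3, Pow(N, 2)))
Function('P')(d) = 3 (Function('P')(d) = Add(3, Pow(0, 2)) = Add(3, 0) = 3)
Function('Z')(J) = Mul(6, Pow(J, 2)) (Function('Z')(J) = Mul(Mul(2, J), Add(J, Mul(2, J))) = Mul(Mul(2, J), Mul(3, J)) = Mul(6, Pow(J, 2)))
Function('G')(D, V) = Mul(10, D, V) (Function('G')(D, V) = Mul(2, Mul(Mul(5, V), D)) = Mul(2, Mul(5, D, V)) = Mul(10, D, V))
Add(Function('G')(1397, 2121), Mul(-1, Function('Z')(Function('P')(-9)))) = Add(Mul(10, 1397, 2121), Mul(-1, Mul(6, Pow(3, 2)))) = Add(29630370, Mul(-1, Mul(6, 9))) = Add(29630370, Mul(-1, 54)) = Add(29630370, -54) = 29630316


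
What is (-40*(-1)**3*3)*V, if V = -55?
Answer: -6600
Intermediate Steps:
(-40*(-1)**3*3)*V = -40*(-1)**3*3*(-55) = -(-40)*3*(-55) = -40*(-3)*(-55) = 120*(-55) = -6600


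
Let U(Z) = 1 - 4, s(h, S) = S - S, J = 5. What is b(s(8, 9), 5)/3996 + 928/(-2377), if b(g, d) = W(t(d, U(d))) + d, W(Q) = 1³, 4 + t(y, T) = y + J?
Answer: -615671/1583082 ≈ -0.38891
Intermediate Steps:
s(h, S) = 0
U(Z) = -3
t(y, T) = 1 + y (t(y, T) = -4 + (y + 5) = -4 + (5 + y) = 1 + y)
W(Q) = 1
b(g, d) = 1 + d
b(s(8, 9), 5)/3996 + 928/(-2377) = (1 + 5)/3996 + 928/(-2377) = 6*(1/3996) + 928*(-1/2377) = 1/666 - 928/2377 = -615671/1583082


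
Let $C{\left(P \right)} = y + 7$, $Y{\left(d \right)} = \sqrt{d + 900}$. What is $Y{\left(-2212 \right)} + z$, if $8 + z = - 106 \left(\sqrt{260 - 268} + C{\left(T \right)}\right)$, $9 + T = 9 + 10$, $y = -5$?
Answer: $-220 - 212 i \sqrt{2} + 4 i \sqrt{82} \approx -220.0 - 263.59 i$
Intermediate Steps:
$Y{\left(d \right)} = \sqrt{900 + d}$
$T = 10$ ($T = -9 + \left(9 + 10\right) = -9 + 19 = 10$)
$C{\left(P \right)} = 2$ ($C{\left(P \right)} = -5 + 7 = 2$)
$z = -220 - 212 i \sqrt{2}$ ($z = -8 - 106 \left(\sqrt{260 - 268} + 2\right) = -8 - 106 \left(\sqrt{-8} + 2\right) = -8 - 106 \left(2 i \sqrt{2} + 2\right) = -8 - 106 \left(2 + 2 i \sqrt{2}\right) = -8 - \left(212 + 212 i \sqrt{2}\right) = -220 - 212 i \sqrt{2} \approx -220.0 - 299.81 i$)
$Y{\left(-2212 \right)} + z = \sqrt{900 - 2212} - \left(220 + 212 i \sqrt{2}\right) = \sqrt{-1312} - \left(220 + 212 i \sqrt{2}\right) = 4 i \sqrt{82} - \left(220 + 212 i \sqrt{2}\right) = -220 - 212 i \sqrt{2} + 4 i \sqrt{82}$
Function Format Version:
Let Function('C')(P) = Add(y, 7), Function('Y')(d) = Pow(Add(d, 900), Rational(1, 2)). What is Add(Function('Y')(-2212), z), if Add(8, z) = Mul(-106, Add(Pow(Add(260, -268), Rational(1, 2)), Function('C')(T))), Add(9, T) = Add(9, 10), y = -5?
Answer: Add(-220, Mul(-212, I, Pow(2, Rational(1, 2))), Mul(4, I, Pow(82, Rational(1, 2)))) ≈ Add(-220.00, Mul(-263.59, I))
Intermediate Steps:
Function('Y')(d) = Pow(Add(900, d), Rational(1, 2))
T = 10 (T = Add(-9, Add(9, 10)) = Add(-9, 19) = 10)
Function('C')(P) = 2 (Function('C')(P) = Add(-5, 7) = 2)
z = Add(-220, Mul(-212, I, Pow(2, Rational(1, 2)))) (z = Add(-8, Mul(-106, Add(Pow(Add(260, -268), Rational(1, 2)), 2))) = Add(-8, Mul(-106, Add(Pow(-8, Rational(1, 2)), 2))) = Add(-8, Mul(-106, Add(Mul(2, I, Pow(2, Rational(1, 2))), 2))) = Add(-8, Mul(-106, Add(2, Mul(2, I, Pow(2, Rational(1, 2)))))) = Add(-8, Add(-212, Mul(-212, I, Pow(2, Rational(1, 2))))) = Add(-220, Mul(-212, I, Pow(2, Rational(1, 2)))) ≈ Add(-220.00, Mul(-299.81, I)))
Add(Function('Y')(-2212), z) = Add(Pow(Add(900, -2212), Rational(1, 2)), Add(-220, Mul(-212, I, Pow(2, Rational(1, 2))))) = Add(Pow(-1312, Rational(1, 2)), Add(-220, Mul(-212, I, Pow(2, Rational(1, 2))))) = Add(Mul(4, I, Pow(82, Rational(1, 2))), Add(-220, Mul(-212, I, Pow(2, Rational(1, 2))))) = Add(-220, Mul(-212, I, Pow(2, Rational(1, 2))), Mul(4, I, Pow(82, Rational(1, 2))))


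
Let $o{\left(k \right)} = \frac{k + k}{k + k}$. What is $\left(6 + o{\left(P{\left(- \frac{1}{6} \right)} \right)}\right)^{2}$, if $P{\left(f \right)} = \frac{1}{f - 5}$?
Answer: $49$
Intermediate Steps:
$P{\left(f \right)} = \frac{1}{-5 + f}$
$o{\left(k \right)} = 1$ ($o{\left(k \right)} = \frac{2 k}{2 k} = 2 k \frac{1}{2 k} = 1$)
$\left(6 + o{\left(P{\left(- \frac{1}{6} \right)} \right)}\right)^{2} = \left(6 + 1\right)^{2} = 7^{2} = 49$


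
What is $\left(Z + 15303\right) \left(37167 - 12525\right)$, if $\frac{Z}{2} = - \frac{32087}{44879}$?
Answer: $\frac{16922133614646}{44879} \approx 3.7706 \cdot 10^{8}$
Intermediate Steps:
$Z = - \frac{64174}{44879}$ ($Z = 2 \left(- \frac{32087}{44879}\right) = - \frac{64174}{44879} \approx -1.4299$)
$\left(Z + 15303\right) \left(37167 - 12525\right) = \left(- \frac{64174}{44879} + 15303\right) \left(37167 - 12525\right) = \frac{686719163}{44879} \cdot 24642 = \frac{16922133614646}{44879}$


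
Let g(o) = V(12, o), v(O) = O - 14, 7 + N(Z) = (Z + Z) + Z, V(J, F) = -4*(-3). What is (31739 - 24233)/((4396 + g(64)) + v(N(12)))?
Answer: 7506/4423 ≈ 1.6970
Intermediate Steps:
V(J, F) = 12
N(Z) = -7 + 3*Z (N(Z) = -7 + ((Z + Z) + Z) = -7 + (2*Z + Z) = -7 + 3*Z)
v(O) = -14 + O
g(o) = 12
(31739 - 24233)/((4396 + g(64)) + v(N(12))) = (31739 - 24233)/((4396 + 12) + (-14 + (-7 + 3*12))) = 7506/(4408 + (-14 + (-7 + 36))) = 7506/(4408 + (-14 + 29)) = 7506/(4408 + 15) = 7506/4423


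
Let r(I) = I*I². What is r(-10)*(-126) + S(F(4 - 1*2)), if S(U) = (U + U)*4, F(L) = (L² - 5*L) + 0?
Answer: 125952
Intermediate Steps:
r(I) = I³
F(L) = L² - 5*L
S(U) = 8*U (S(U) = (2*U)*4 = 8*U)
r(-10)*(-126) + S(F(4 - 1*2)) = (-10)³*(-126) + 8*((4 - 1*2)*(-5 + (4 - 1*2))) = -1000*(-126) + 8*((4 - 2)*(-5 + (4 - 2))) = 126000 + 8*(2*(-5 + 2)) = 126000 + 8*(2*(-3)) = 126000 + 8*(-6) = 126000 - 48 = 125952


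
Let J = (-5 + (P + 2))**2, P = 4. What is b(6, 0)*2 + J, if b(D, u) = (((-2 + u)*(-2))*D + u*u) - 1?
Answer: 47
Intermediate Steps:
b(D, u) = -1 + u**2 + D*(4 - 2*u) (b(D, u) = ((4 - 2*u)*D + u**2) - 1 = (D*(4 - 2*u) + u**2) - 1 = (u**2 + D*(4 - 2*u)) - 1 = -1 + u**2 + D*(4 - 2*u))
J = 1 (J = (-5 + (4 + 2))**2 = (-5 + 6)**2 = 1**2 = 1)
b(6, 0)*2 + J = (-1 + 0**2 + 4*6 - 2*6*0)*2 + 1 = (-1 + 0 + 24 + 0)*2 + 1 = 23*2 + 1 = 46 + 1 = 47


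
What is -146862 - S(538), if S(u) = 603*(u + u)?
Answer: -795690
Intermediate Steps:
S(u) = 1206*u (S(u) = 603*(2*u) = 1206*u)
-146862 - S(538) = -146862 - 1206*538 = -146862 - 1*648828 = -146862 - 648828 = -795690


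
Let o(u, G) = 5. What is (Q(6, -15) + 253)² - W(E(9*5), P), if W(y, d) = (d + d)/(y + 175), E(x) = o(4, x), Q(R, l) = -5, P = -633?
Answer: 1845331/30 ≈ 61511.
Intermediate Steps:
E(x) = 5
W(y, d) = 2*d/(175 + y) (W(y, d) = (2*d)/(175 + y) = 2*d/(175 + y))
(Q(6, -15) + 253)² - W(E(9*5), P) = (-5 + 253)² - 2*(-633)/(175 + 5) = 248² - 2*(-633)/180 = 61504 - 2*(-633)/180 = 61504 - 1*(-211/30) = 61504 + 211/30 = 1845331/30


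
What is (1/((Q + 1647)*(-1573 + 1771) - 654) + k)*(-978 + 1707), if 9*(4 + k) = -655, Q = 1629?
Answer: -12089623815/215998 ≈ -55971.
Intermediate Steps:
k = -691/9 (k = -4 + (⅑)*(-655) = -4 - 655/9 = -691/9 ≈ -76.778)
(1/((Q + 1647)*(-1573 + 1771) - 654) + k)*(-978 + 1707) = (1/((1629 + 1647)*(-1573 + 1771) - 654) - 691/9)*(-978 + 1707) = (1/(3276*198 - 654) - 691/9)*729 = (1/(648648 - 654) - 691/9)*729 = (1/647994 - 691/9)*729 = -149254615/1943982*729 = -12089623815/215998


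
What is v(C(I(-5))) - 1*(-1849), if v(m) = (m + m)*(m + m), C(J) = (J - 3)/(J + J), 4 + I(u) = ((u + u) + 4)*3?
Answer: 895541/484 ≈ 1850.3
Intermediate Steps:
I(u) = 8 + 6*u (I(u) = -4 + ((u + u) + 4)*3 = -4 + (2*u + 4)*3 = -4 + (4 + 2*u)*3 = -4 + (12 + 6*u) = 8 + 6*u)
C(J) = (-3 + J)/(2*J) (C(J) = (-3 + J)/((2*J)) = (-3 + J)*(1/(2*J)) = (-3 + J)/(2*J))
v(m) = 4*m² (v(m) = (2*m)*(2*m) = 4*m²)
v(C(I(-5))) - 1*(-1849) = 4*((-3 + (8 + 6*(-5)))/(2*(8 + 6*(-5))))² - 1*(-1849) = 4*((-3 + (8 - 30))/(2*(8 - 30)))² + 1849 = 4*((½)*(-3 - 22)/(-22))² + 1849 = 4*((½)*(-1/22)*(-25))² + 1849 = 4*(25/44)² + 1849 = 4*(625/1936) + 1849 = 625/484 + 1849 = 895541/484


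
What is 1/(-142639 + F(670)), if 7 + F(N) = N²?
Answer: 1/306254 ≈ 3.2653e-6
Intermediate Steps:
F(N) = -7 + N²
1/(-142639 + F(670)) = 1/(-142639 + (-7 + 670²)) = 1/(-142639 + (-7 + 448900)) = 1/(-142639 + 448893) = 1/306254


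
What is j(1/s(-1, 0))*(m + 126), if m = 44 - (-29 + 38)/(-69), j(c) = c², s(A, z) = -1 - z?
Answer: 3913/23 ≈ 170.13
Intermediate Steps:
m = 1015/23 (m = 44 - 9*(-1)/69 = 44 - 1*(-3/23) = 44 + 3/23 = 1015/23 ≈ 44.130)
j(1/s(-1, 0))*(m + 126) = (1/(-1 - 1*0))²*(1015/23 + 126) = (1/(-1 + 0))²*(3913/23) = (1/(-1))²*(3913/23) = (1*(-1))²*(3913/23) = (-1)²*(3913/23) = 1*(3913/23) = 3913/23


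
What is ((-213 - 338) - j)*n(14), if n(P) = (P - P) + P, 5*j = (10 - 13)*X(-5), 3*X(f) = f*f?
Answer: -7644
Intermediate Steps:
X(f) = f²/3 (X(f) = (f*f)/3 = f²/3)
j = -5 (j = ((10 - 13)*((⅓)*(-5)²))/5 = (-25)/5 = (-3*25/3)/5 = (⅕)*(-25) = -5)
n(P) = P (n(P) = 0 + P = P)
((-213 - 338) - j)*n(14) = ((-213 - 338) - 1*(-5))*14 = (-551 + 5)*14 = -546*14 = -7644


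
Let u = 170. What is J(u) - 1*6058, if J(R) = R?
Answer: -5888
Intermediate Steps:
J(u) - 1*6058 = 170 - 1*6058 = 170 - 6058 = -5888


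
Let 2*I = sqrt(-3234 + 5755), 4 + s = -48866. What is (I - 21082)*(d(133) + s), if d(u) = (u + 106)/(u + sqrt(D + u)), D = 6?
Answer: 9040348591733/8775 - 857636713*sqrt(2521)/35100 - 239*sqrt(350419)/35100 + 2519299*sqrt(139)/8775 ≈ 1.0290e+9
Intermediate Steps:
s = -48870 (s = -4 - 48866 = -48870)
I = sqrt(2521)/2 (I = sqrt(-3234 + 5755)/2 = sqrt(2521)/2 ≈ 25.105)
d(u) = (106 + u)/(u + sqrt(6 + u)) (d(u) = (u + 106)/(u + sqrt(6 + u)) = (106 + u)/(u + sqrt(6 + u)))
(I - 21082)*(d(133) + s) = (sqrt(2521)/2 - 21082)*((106 + 133)/(133 + sqrt(6 + 133)) - 48870) = (-21082 + sqrt(2521)/2)*(239/(133 + sqrt(139)) - 48870) = (-21082 + sqrt(2521)/2)*(-48870 + 239/(133 + sqrt(139))) = (-48870 + 239/(133 + sqrt(139)))*(-21082 + sqrt(2521)/2)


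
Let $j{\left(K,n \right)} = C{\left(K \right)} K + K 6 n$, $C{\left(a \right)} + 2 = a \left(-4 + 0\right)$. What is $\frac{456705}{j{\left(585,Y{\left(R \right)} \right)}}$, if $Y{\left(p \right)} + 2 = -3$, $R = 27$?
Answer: $- \frac{10149}{30836} \approx -0.32913$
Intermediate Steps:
$C{\left(a \right)} = -2 - 4 a$ ($C{\left(a \right)} = -2 + a \left(-4 + 0\right) = -2 + a \left(-4\right) = -2 - 4 a$)
$Y{\left(p \right)} = -5$ ($Y{\left(p \right)} = -2 - 3 = -5$)
$j{\left(K,n \right)} = K \left(-2 - 4 K\right) + 6 K n$ ($j{\left(K,n \right)} = \left(-2 - 4 K\right) K + K 6 n = K \left(-2 - 4 K\right) + 6 K n$)
$\frac{456705}{j{\left(585,Y{\left(R \right)} \right)}} = \frac{456705}{2 \cdot 585 \left(-1 - 1170 + 3 \left(-5\right)\right)} = \frac{456705}{2 \cdot 585 \left(-1 - 1170 - 15\right)} = \frac{456705}{2 \cdot 585 \left(-1186\right)} = \frac{456705}{-1387620} = 456705 \left(- \frac{1}{1387620}\right) = - \frac{10149}{30836}$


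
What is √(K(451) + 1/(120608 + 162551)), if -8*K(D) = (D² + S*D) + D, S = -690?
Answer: 5*√172125111476985/566318 ≈ 115.83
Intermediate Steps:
K(D) = -D²/8 + 689*D/8 (K(D) = -((D² - 690*D) + D)/8 = -(D² - 689*D)/8 = -D²/8 + 689*D/8)
√(K(451) + 1/(120608 + 162551)) = √((⅛)*451*(689 - 1*451) + 1/(120608 + 162551)) = √((⅛)*451*(689 - 451) + 1/283159) = √((⅛)*451*238 + 1/283159) = √(53669/4 + 1/283159) = √(15196860375/1132636) = 5*√172125111476985/566318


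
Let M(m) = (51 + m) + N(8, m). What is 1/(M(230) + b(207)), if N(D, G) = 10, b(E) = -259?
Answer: 1/32 ≈ 0.031250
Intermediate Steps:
M(m) = 61 + m (M(m) = (51 + m) + 10 = 61 + m)
1/(M(230) + b(207)) = 1/((61 + 230) - 259) = 1/(291 - 259) = 1/32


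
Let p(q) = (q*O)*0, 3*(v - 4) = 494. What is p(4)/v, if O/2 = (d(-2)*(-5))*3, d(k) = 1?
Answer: 0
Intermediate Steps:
v = 506/3 (v = 4 + (1/3)*494 = 4 + 494/3 = 506/3 ≈ 168.67)
O = -30 (O = 2*((1*(-5))*3) = 2*(-5*3) = 2*(-15) = -30)
p(q) = 0 (p(q) = (q*(-30))*0 = -30*q*0 = 0)
p(4)/v = 0/(506/3) = 0*(3/506) = 0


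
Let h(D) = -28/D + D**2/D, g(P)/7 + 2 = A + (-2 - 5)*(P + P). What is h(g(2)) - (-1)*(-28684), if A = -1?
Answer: -895927/31 ≈ -28901.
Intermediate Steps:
g(P) = -21 - 98*P (g(P) = -14 + 7*(-1 + (-2 - 5)*(P + P)) = -14 + 7*(-1 - 14*P) = -14 + (-7 - 98*P) = -21 - 98*P)
h(D) = D - 28/D (h(D) = -28/D + D = D - 28/D)
h(g(2)) - (-1)*(-28684) = ((-21 - 98*2) - 28/(-21 - 98*2)) - (-1)*(-28684) = ((-21 - 196) - 28/(-21 - 196)) - 1*28684 = (-217 - 28/(-217)) - 28684 = (-217 - 28*(-1/217)) - 28684 = (-217 + 4/31) - 28684 = -6723/31 - 28684 = -895927/31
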